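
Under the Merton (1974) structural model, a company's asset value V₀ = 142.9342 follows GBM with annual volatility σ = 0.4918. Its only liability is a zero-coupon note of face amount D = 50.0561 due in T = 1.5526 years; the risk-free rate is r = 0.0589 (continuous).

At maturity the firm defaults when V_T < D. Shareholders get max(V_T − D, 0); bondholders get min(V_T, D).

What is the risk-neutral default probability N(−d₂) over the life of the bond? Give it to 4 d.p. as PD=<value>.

PD=0.0600

d₁ = [ln(V₀/D) + (r + σ²/2)T] / (σ√T)
   = [ln(142.9342/50.0561) + (0.0589 + 0.5·0.4918²)·1.5526] / (0.4918·√1.5526)
   = [1.049240 + 0.279210] / 0.612799 = 2.167838
d₂ = d₁ − σ√T = 2.167838 − 0.612799 = 1.555038
risk-neutral PD = N(−d₂) = N(-1.555038) = 0.059968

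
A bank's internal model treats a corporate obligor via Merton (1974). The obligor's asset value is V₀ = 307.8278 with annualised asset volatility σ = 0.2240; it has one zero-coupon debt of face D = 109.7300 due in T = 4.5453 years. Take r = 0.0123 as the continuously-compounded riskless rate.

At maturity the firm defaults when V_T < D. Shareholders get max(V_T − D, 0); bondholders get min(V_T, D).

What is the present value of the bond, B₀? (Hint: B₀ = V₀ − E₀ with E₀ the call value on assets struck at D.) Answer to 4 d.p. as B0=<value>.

d₁ = [ln(V₀/D) + (r + σ²/2)T] / (σ√T)
   = [ln(307.8278/109.7300) + (0.0123 + 0.5·0.2240²)·4.5453] / (0.2240·√4.5453)
   = [1.031518 + 0.169940] / 0.477561 = 2.515817
d₂ = d₁ − σ√T = 2.515817 − 0.477561 = 2.038256
N(d₁) = 0.994062,  N(d₂) = 0.979238,  e^(−rT) = 0.945627
E₀ = V₀·N(d₁) − D·e^(−rT)·N(d₂)
   = 307.8278·0.994062 − 109.7300·0.945627·0.979238 = 204.390689
B₀ = V₀ − E₀ = 307.8278 − 204.390689 = 103.437111

B0=103.4371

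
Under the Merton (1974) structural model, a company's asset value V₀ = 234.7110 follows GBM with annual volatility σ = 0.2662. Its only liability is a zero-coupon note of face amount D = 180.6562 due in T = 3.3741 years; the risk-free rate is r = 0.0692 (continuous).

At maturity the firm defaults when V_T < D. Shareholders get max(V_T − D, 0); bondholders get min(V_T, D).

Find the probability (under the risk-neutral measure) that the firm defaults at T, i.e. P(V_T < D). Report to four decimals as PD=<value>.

d₁ = [ln(V₀/D) + (r + σ²/2)T] / (σ√T)
   = [ln(234.7110/180.6562) + (0.0692 + 0.5·0.2662²)·3.3741] / (0.2662·√3.3741)
   = [0.261759 + 0.353036] / 0.488975 = 1.257313
d₂ = d₁ − σ√T = 1.257313 − 0.488975 = 0.768338
risk-neutral PD = N(−d₂) = N(-0.768338) = 0.221143

PD=0.2211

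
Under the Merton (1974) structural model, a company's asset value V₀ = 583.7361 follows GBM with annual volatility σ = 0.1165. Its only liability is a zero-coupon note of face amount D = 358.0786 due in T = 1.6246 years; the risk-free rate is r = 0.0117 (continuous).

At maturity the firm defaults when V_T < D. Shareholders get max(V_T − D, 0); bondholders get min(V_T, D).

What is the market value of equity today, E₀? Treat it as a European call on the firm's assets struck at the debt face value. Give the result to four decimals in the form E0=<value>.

E0=232.4049

d₁ = [ln(V₀/D) + (r + σ²/2)T] / (σ√T)
   = [ln(583.7361/358.0786) + (0.0117 + 0.5·0.1165²)·1.6246] / (0.1165·√1.6246)
   = [0.488696 + 0.030033] / 0.148491 = 3.493344
d₂ = d₁ − σ√T = 3.493344 − 0.148491 = 3.344854
N(d₁) = 0.999761,  N(d₂) = 0.999588,  e^(−rT) = 0.981172
E₀ = V₀·N(d₁) − D·e^(−rT)·N(d₂)
   = 583.7361·0.999761 − 358.0786·0.981172·0.999588 = 232.404911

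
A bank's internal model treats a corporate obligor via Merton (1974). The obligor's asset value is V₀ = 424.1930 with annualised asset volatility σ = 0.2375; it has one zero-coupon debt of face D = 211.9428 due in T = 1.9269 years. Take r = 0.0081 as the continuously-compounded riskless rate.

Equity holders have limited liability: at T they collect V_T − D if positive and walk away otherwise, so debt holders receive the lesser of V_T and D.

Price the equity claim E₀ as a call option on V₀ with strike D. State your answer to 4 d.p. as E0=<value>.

E0=216.0755

d₁ = [ln(V₀/D) + (r + σ²/2)T] / (σ√T)
   = [ln(424.1930/211.9428) + (0.0081 + 0.5·0.2375²)·1.9269] / (0.2375·√1.9269)
   = [0.693872 + 0.069952] / 0.329680 = 2.316863
d₂ = d₁ − σ√T = 2.316863 − 0.329680 = 1.987183
N(d₁) = 0.989744,  N(d₂) = 0.976549,  e^(−rT) = 0.984513
E₀ = V₀·N(d₁) − D·e^(−rT)·N(d₂)
   = 424.1930·0.989744 − 211.9428·0.984513·0.976549 = 216.075461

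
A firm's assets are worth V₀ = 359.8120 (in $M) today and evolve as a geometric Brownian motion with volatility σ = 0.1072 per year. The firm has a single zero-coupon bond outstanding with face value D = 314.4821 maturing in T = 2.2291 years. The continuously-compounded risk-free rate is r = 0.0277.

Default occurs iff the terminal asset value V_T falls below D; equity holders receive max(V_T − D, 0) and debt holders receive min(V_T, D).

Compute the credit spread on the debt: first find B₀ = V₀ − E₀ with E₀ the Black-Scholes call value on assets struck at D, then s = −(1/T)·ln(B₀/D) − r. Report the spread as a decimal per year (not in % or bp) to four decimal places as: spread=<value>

spread=0.0042

d₁ = [ln(V₀/D) + (r + σ²/2)T] / (σ√T)
   = [ln(359.8120/314.4821) + (0.0277 + 0.5·0.1072²)·2.2291] / (0.1072·√2.2291)
   = [0.134655 + 0.074554] / 0.160051 = 1.307135
d₂ = d₁ − σ√T = 1.307135 − 0.160051 = 1.147083
N(d₁) = 0.904417,  N(d₂) = 0.874326,  e^(−rT) = 0.940122
E₀ = V₀·N(d₁) − D·e^(−rT)·N(d₂)
   = 359.8120·0.904417 − 314.4821·0.940122·0.874326 = 66.924084
B₀ = V₀ − E₀ = 359.8120 − 66.924084 = 292.887916
spread = −(1/T)·ln(B₀/D) − r = −(1/2.2291)·ln(292.887916/314.4821) − 0.0277 = 0.00421295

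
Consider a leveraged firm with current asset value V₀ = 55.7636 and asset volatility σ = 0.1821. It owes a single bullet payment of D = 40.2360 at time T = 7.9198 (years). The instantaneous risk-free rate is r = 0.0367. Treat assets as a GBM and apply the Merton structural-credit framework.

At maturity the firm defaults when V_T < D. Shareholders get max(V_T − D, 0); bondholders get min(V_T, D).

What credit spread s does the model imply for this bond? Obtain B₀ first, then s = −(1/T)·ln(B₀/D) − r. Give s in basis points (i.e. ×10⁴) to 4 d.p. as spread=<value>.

spread=48.8786

d₁ = [ln(V₀/D) + (r + σ²/2)T] / (σ√T)
   = [ln(55.7636/40.2360) + (0.0367 + 0.5·0.1821²)·7.9198] / (0.1821·√7.9198)
   = [0.326359 + 0.421969] / 0.512468 = 1.460242
d₂ = d₁ − σ√T = 1.460242 − 0.512468 = 0.947774
N(d₁) = 0.927888,  N(d₂) = 0.828378,  e^(−rT) = 0.747772
E₀ = V₀·N(d₁) − D·e^(−rT)·N(d₂)
   = 55.7636·0.927888 − 40.2360·0.747772·0.828378 = 26.818683
B₀ = V₀ − E₀ = 55.7636 − 26.818683 = 28.944917
spread = −(1/T)·ln(B₀/D) − r = −(1/7.9198)·ln(28.944917/40.2360) − 0.0367 = 0.00488786
in basis points: 0.00488786 × 10⁴ = 48.8786 bp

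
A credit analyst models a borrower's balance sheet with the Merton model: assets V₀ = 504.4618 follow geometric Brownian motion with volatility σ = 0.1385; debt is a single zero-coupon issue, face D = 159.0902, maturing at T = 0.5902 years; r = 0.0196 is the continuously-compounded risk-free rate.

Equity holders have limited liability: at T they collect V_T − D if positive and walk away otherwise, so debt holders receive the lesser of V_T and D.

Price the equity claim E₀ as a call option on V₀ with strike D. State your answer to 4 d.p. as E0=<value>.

E0=347.2013

d₁ = [ln(V₀/D) + (r + σ²/2)T] / (σ√T)
   = [ln(504.4618/159.0902) + (0.0196 + 0.5·0.1385²)·0.5902] / (0.1385·√0.5902)
   = [1.154021 + 0.017229] / 0.106402 = 11.007787
d₂ = d₁ − σ√T = 11.007787 − 0.106402 = 10.901385
N(d₁) = 1.000000,  N(d₂) = 1.000000,  e^(−rT) = 0.988499
E₀ = V₀·N(d₁) − D·e^(−rT)·N(d₂)
   = 504.4618·1.000000 − 159.0902·0.988499·1.000000 = 347.201339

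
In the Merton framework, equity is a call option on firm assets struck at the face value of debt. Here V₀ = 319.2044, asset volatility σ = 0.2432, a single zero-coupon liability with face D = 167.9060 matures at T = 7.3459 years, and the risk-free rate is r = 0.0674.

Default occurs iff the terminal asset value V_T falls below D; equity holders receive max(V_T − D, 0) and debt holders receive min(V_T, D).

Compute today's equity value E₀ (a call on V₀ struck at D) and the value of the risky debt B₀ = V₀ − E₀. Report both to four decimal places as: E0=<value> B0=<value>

d₁ = [ln(V₀/D) + (r + σ²/2)T] / (σ√T)
   = [ln(319.2044/167.9060) + (0.0674 + 0.5·0.2432²)·7.3459] / (0.2432·√7.3459)
   = [0.642427 + 0.712355] / 0.659153 = 2.055339
d₂ = d₁ − σ√T = 2.055339 − 0.659153 = 1.396186
N(d₁) = 0.980077,  N(d₂) = 0.918671,  e^(−rT) = 0.609502
E₀ = V₀·N(d₁) − D·e^(−rT)·N(d₂)
   = 319.2044·0.980077 − 167.9060·0.609502·0.918671 = 218.829015
B₀ = V₀ − E₀ = 319.2044 − 218.829015 = 100.375385

E0=218.8290 B0=100.3754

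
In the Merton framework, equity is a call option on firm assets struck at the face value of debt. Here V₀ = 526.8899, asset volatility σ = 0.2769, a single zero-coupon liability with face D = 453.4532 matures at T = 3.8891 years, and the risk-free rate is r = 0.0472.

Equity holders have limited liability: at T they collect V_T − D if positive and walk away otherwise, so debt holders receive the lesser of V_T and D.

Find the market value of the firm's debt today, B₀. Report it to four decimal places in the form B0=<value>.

B0=337.8709

d₁ = [ln(V₀/D) + (r + σ²/2)T] / (σ√T)
   = [ln(526.8899/453.4532) + (0.0472 + 0.5·0.2769²)·3.8891] / (0.2769·√3.8891)
   = [0.150100 + 0.332661] / 0.546069 = 0.884065
d₂ = d₁ − σ√T = 0.884065 − 0.546069 = 0.337996
N(d₁) = 0.811670,  N(d₂) = 0.632317,  e^(−rT) = 0.832297
E₀ = V₀·N(d₁) − D·e^(−rT)·N(d₂)
   = 526.8899·0.811670 − 453.4532·0.832297·0.632317 = 189.019038
B₀ = V₀ − E₀ = 526.8899 − 189.019038 = 337.870862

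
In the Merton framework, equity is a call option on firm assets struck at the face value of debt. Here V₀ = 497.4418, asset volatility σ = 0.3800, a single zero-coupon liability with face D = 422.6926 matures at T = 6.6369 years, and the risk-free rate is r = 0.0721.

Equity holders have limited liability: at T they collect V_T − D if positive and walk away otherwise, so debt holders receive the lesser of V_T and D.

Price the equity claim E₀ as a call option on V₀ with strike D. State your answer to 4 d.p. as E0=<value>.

d₁ = [ln(V₀/D) + (r + σ²/2)T] / (σ√T)
   = [ln(497.4418/422.6926) + (0.0721 + 0.5·0.3800²)·6.6369] / (0.3800·√6.6369)
   = [0.162833 + 0.957705] / 0.978963 = 1.144617
d₂ = d₁ − σ√T = 1.144617 − 0.978963 = 0.165655
N(d₁) = 0.873816,  N(d₂) = 0.565786,  e^(−rT) = 0.619700
E₀ = V₀·N(d₁) − D·e^(−rT)·N(d₂)
   = 497.4418·0.873816 − 422.6926·0.619700·0.565786 = 286.469441

E0=286.4694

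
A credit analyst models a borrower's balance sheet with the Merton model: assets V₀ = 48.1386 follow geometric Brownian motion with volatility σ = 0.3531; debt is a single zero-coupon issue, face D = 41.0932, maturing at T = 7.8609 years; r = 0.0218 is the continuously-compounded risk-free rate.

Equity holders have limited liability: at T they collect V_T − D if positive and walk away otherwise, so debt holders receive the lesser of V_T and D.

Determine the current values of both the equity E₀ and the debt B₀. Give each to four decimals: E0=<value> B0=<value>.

E0=23.2433 B0=24.8953

d₁ = [ln(V₀/D) + (r + σ²/2)T] / (σ√T)
   = [ln(48.1386/41.0932) + (0.0218 + 0.5·0.3531²)·7.8609] / (0.3531·√7.8609)
   = [0.158242 + 0.661415] / 0.989997 = 0.827938
d₂ = d₁ − σ√T = 0.827938 − 0.989997 = -0.162059
N(d₁) = 0.796147,  N(d₂) = 0.435630,  e^(−rT) = 0.842512
E₀ = V₀·N(d₁) − D·e^(−rT)·N(d₂)
   = 48.1386·0.796147 − 41.0932·0.842512·0.435630 = 23.243255
B₀ = V₀ − E₀ = 48.1386 − 23.243255 = 24.895345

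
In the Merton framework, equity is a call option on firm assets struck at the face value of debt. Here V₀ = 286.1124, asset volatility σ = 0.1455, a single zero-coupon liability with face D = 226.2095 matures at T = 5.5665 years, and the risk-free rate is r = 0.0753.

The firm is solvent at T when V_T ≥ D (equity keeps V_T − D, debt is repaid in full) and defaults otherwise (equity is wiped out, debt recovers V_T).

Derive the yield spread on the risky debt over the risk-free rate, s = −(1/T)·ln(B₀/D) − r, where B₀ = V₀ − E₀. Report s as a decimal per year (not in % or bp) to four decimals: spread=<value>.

spread=0.0009

d₁ = [ln(V₀/D) + (r + σ²/2)T] / (σ√T)
   = [ln(286.1124/226.2095) + (0.0753 + 0.5·0.1455²)·5.5665] / (0.1455·√5.5665)
   = [0.234923 + 0.478080] / 0.343284 = 2.077003
d₂ = d₁ − σ√T = 2.077003 − 0.343284 = 1.733718
N(d₁) = 0.981099,  N(d₂) = 0.958516,  e^(−rT) = 0.657601
E₀ = V₀·N(d₁) − D·e^(−rT)·N(d₂)
   = 286.1124·0.981099 − 226.2095·0.657601·0.958516 = 138.120154
B₀ = V₀ − E₀ = 286.1124 − 138.120154 = 147.992246
spread = −(1/T)·ln(B₀/D) − r = −(1/5.5665)·ln(147.992246/226.2095) − 0.0753 = 0.00092414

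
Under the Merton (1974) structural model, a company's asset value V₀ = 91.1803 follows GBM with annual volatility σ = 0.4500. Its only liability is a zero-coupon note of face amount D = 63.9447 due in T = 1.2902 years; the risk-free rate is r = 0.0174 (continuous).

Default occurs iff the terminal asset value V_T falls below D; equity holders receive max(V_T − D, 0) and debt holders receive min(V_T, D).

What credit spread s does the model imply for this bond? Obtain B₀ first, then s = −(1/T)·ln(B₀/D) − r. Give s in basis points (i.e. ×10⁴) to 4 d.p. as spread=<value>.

spread=655.6087

d₁ = [ln(V₀/D) + (r + σ²/2)T] / (σ√T)
   = [ln(91.1803/63.9447) + (0.0174 + 0.5·0.4500²)·1.2902] / (0.4500·√1.2902)
   = [0.354820 + 0.153082] / 0.511141 = 0.993663
d₂ = d₁ − σ√T = 0.993663 − 0.511141 = 0.482522
N(d₁) = 0.839807,  N(d₂) = 0.685282,  e^(−rT) = 0.977801
E₀ = V₀·N(d₁) − D·e^(−rT)·N(d₂)
   = 91.1803·0.839807 − 63.9447·0.977801·0.685282 = 33.726420
B₀ = V₀ − E₀ = 91.1803 − 33.726420 = 57.453880
spread = −(1/T)·ln(B₀/D) − r = −(1/1.2902)·ln(57.453880/63.9447) − 0.0174 = 0.06556087
in basis points: 0.06556087 × 10⁴ = 655.6087 bp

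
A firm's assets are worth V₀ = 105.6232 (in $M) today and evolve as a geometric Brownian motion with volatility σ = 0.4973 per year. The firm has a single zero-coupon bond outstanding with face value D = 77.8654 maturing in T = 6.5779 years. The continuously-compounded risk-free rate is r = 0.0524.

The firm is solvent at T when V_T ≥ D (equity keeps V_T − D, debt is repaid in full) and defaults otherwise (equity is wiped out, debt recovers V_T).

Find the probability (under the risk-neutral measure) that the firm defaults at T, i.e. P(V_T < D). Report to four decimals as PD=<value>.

PD=0.5511

d₁ = [ln(V₀/D) + (r + σ²/2)T] / (σ√T)
   = [ln(105.6232/77.8654) + (0.0524 + 0.5·0.4973²)·6.5779] / (0.4973·√6.5779)
   = [0.304896 + 1.158063] / 1.275446 = 1.147018
d₂ = d₁ − σ√T = 1.147018 − 1.275446 = -0.128428
risk-neutral PD = N(−d₂) = N(0.128428) = 0.551095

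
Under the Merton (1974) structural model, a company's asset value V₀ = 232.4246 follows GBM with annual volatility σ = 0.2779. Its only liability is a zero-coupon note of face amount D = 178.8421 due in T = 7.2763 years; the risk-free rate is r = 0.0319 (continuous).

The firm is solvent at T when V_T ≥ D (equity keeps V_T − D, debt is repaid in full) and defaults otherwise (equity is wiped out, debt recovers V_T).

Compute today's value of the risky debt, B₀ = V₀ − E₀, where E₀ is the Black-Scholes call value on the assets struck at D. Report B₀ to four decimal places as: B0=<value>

B0=121.7662

d₁ = [ln(V₀/D) + (r + σ²/2)T] / (σ√T)
   = [ln(232.4246/178.8421) + (0.0319 + 0.5·0.2779²)·7.2763] / (0.2779·√7.2763)
   = [0.262063 + 0.513083] / 0.749625 = 1.034044
d₂ = d₁ − σ√T = 1.034044 − 0.749625 = 0.284420
N(d₁) = 0.849442,  N(d₂) = 0.611956,  e^(−rT) = 0.792856
E₀ = V₀·N(d₁) − D·e^(−rT)·N(d₂)
   = 232.4246·0.849442 − 178.8421·0.792856·0.611956 = 110.658430
B₀ = V₀ − E₀ = 232.4246 − 110.658430 = 121.766170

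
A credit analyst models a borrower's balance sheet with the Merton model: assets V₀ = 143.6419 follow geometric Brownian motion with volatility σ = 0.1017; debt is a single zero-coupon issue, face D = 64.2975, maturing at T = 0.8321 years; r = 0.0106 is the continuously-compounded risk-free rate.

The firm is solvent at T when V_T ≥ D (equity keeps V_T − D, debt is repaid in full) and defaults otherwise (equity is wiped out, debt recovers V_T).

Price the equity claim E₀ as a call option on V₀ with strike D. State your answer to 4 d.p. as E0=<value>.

d₁ = [ln(V₀/D) + (r + σ²/2)T] / (σ√T)
   = [ln(143.6419/64.2975) + (0.0106 + 0.5·0.1017²)·0.8321] / (0.1017·√0.8321)
   = [0.803803 + 0.013123] / 0.092770 = 8.805906
d₂ = d₁ − σ√T = 8.805906 − 0.092770 = 8.713136
N(d₁) = 1.000000,  N(d₂) = 1.000000,  e^(−rT) = 0.991219
E₀ = V₀·N(d₁) − D·e^(−rT)·N(d₂)
   = 143.6419·1.000000 − 64.2975·0.991219·1.000000 = 79.909027

E0=79.9090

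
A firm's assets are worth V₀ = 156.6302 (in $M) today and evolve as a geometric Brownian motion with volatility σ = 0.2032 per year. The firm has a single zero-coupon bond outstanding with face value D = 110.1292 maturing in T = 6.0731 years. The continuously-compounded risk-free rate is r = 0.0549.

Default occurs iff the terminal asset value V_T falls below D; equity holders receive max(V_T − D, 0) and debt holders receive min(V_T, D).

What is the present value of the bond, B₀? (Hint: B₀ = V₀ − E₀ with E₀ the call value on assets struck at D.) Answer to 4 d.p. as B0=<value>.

B0=76.7685

d₁ = [ln(V₀/D) + (r + σ²/2)T] / (σ√T)
   = [ln(156.6302/110.1292) + (0.0549 + 0.5·0.2032²)·6.0731] / (0.2032·√6.0731)
   = [0.352233 + 0.458793] / 0.500759 = 1.619594
d₂ = d₁ − σ√T = 1.619594 − 0.500759 = 1.118835
N(d₁) = 0.947340,  N(d₂) = 0.868395,  e^(−rT) = 0.716474
E₀ = V₀·N(d₁) − D·e^(−rT)·N(d₂)
   = 156.6302·0.947340 − 110.1292·0.716474·0.868395 = 79.861652
B₀ = V₀ − E₀ = 156.6302 − 79.861652 = 76.768548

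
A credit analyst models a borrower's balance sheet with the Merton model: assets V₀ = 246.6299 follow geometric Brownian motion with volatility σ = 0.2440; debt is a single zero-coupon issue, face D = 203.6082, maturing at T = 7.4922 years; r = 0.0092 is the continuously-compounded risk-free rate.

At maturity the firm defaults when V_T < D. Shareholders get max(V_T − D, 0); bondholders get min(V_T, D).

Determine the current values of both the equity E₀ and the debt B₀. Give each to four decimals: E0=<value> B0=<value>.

d₁ = [ln(V₀/D) + (r + σ²/2)T] / (σ√T)
   = [ln(246.6299/203.6082) + (0.0092 + 0.5·0.2440²)·7.4922] / (0.2440·√7.4922)
   = [0.191691 + 0.291956] / 0.667874 = 0.724160
d₂ = d₁ − σ√T = 0.724160 − 0.667874 = 0.056286
N(d₁) = 0.765516,  N(d₂) = 0.522443,  e^(−rT) = 0.933394
E₀ = V₀·N(d₁) − D·e^(−rT)·N(d₂)
   = 246.6299·0.765516 − 203.6082·0.933394·0.522443 = 89.510671
B₀ = V₀ − E₀ = 246.6299 − 89.510671 = 157.119229

E0=89.5107 B0=157.1192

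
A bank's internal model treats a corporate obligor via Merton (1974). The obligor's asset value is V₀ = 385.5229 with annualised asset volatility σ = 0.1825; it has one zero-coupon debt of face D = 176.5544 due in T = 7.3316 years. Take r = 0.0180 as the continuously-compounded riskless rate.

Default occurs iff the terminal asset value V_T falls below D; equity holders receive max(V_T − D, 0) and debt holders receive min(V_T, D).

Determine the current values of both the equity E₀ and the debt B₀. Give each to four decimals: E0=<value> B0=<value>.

d₁ = [ln(V₀/D) + (r + σ²/2)T] / (σ√T)
   = [ln(385.5229/176.5544) + (0.0180 + 0.5·0.1825²)·7.3316] / (0.1825·√7.3316)
   = [0.780972 + 0.254063] / 0.494154 = 2.094559
d₂ = d₁ − σ√T = 2.094559 − 0.494154 = 1.600405
N(d₁) = 0.981895,  N(d₂) = 0.945246,  e^(−rT) = 0.876368
E₀ = V₀·N(d₁) − D·e^(−rT)·N(d₂)
   = 385.5229·0.981895 − 176.5544·0.876368·0.945246 = 232.288244
B₀ = V₀ − E₀ = 385.5229 − 232.288244 = 153.234656

E0=232.2882 B0=153.2347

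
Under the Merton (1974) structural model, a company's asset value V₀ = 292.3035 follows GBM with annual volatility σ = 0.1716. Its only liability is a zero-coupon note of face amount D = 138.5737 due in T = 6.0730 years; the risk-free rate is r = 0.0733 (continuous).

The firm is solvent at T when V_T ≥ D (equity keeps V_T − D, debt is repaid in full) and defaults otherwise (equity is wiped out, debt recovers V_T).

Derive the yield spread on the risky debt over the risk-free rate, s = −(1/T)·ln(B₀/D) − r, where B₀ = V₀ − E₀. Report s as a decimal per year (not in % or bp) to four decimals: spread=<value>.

d₁ = [ln(V₀/D) + (r + σ²/2)T] / (σ√T)
   = [ln(292.3035/138.5737) + (0.0733 + 0.5·0.1716²)·6.0730] / (0.1716·√6.0730)
   = [0.746390 + 0.534565] / 0.422882 = 3.029111
d₂ = d₁ − σ√T = 3.029111 − 0.422882 = 2.606229
N(d₁) = 0.998774,  N(d₂) = 0.995423,  e^(−rT) = 0.640728
E₀ = V₀·N(d₁) − D·e^(−rT)·N(d₂)
   = 292.3035·0.998774 − 138.5737·0.640728·0.995423 = 203.563441
B₀ = V₀ − E₀ = 292.3035 − 203.563441 = 88.740059
spread = −(1/T)·ln(B₀/D) − r = −(1/6.0730)·ln(88.740059/138.5737) − 0.0733 = 0.00008892

spread=0.0001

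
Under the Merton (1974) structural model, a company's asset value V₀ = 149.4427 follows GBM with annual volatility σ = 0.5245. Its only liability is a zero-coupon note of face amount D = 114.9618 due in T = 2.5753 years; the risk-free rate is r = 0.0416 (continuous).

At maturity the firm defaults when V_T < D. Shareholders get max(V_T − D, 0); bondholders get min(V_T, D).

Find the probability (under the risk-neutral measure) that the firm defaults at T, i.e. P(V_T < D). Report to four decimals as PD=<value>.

PD=0.4928

d₁ = [ln(V₀/D) + (r + σ²/2)T] / (σ√T)
   = [ln(149.4427/114.9618) + (0.0416 + 0.5·0.5245²)·2.5753] / (0.5245·√2.5753)
   = [0.262313 + 0.461365] / 0.841704 = 0.859778
d₂ = d₁ − σ√T = 0.859778 − 0.841704 = 0.018074
risk-neutral PD = N(−d₂) = N(-0.018074) = 0.492790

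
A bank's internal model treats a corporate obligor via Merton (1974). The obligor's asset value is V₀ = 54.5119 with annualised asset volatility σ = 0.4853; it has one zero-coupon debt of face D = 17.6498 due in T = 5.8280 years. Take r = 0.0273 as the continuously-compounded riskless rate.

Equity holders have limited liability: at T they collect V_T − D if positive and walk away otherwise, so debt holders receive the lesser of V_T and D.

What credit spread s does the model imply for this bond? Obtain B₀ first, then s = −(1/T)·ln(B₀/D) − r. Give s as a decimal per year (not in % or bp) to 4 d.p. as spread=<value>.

d₁ = [ln(V₀/D) + (r + σ²/2)T] / (σ√T)
   = [ln(54.5119/17.6498) + (0.0273 + 0.5·0.4853²)·5.8280] / (0.4853·√5.8280)
   = [1.127695 + 0.845398] / 1.171575 = 1.684137
d₂ = d₁ − σ√T = 1.684137 − 1.171575 = 0.512562
N(d₁) = 0.953922,  N(d₂) = 0.695871,  e^(−rT) = 0.852907
E₀ = V₀·N(d₁) − D·e^(−rT)·N(d₂)
   = 54.5119·0.953922 − 17.6498·0.852907·0.695871 = 41.524726
B₀ = V₀ − E₀ = 54.5119 − 41.524726 = 12.987174
spread = −(1/T)·ln(B₀/D) − r = −(1/5.8280)·ln(12.987174/17.6498) − 0.0273 = 0.02533593

spread=0.0253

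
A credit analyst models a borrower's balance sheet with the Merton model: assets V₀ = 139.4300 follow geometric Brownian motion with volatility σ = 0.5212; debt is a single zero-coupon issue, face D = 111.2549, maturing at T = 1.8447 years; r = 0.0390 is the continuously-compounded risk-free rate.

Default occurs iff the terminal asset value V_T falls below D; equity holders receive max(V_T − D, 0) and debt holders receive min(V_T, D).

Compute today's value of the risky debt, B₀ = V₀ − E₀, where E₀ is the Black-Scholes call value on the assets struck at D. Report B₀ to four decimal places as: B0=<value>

d₁ = [ln(V₀/D) + (r + σ²/2)T] / (σ√T)
   = [ln(139.4300/111.2549) + (0.0390 + 0.5·0.5212²)·1.8447] / (0.5212·√1.8447)
   = [0.225739 + 0.322499] / 0.707892 = 0.774465
d₂ = d₁ − σ√T = 0.774465 − 0.707892 = 0.066572
N(d₁) = 0.780672,  N(d₂) = 0.526539,  e^(−rT) = 0.930584
E₀ = V₀·N(d₁) − D·e^(−rT)·N(d₂)
   = 139.4300·0.780672 − 111.2549·0.930584·0.526539 = 54.335475
B₀ = V₀ − E₀ = 139.4300 − 54.335475 = 85.094525

B0=85.0945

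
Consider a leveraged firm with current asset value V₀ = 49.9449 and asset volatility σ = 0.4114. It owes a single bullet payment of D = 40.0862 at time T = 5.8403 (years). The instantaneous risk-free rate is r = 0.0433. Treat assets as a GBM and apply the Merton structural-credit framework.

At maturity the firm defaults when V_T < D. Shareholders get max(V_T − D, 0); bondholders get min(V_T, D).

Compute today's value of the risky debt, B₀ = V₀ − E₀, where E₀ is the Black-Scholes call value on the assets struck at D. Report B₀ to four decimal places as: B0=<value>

d₁ = [ln(V₀/D) + (r + σ²/2)T] / (σ√T)
   = [ln(49.9449/40.0862) + (0.0433 + 0.5·0.4114²)·5.8403] / (0.4114·√5.8403)
   = [0.219888 + 0.747120] / 0.994219 = 0.972632
d₂ = d₁ − σ√T = 0.972632 − 0.994219 = -0.021587
N(d₁) = 0.834632,  N(d₂) = 0.491389,  e^(−rT) = 0.776557
E₀ = V₀·N(d₁) − D·e^(−rT)·N(d₂)
   = 49.9449·0.834632 − 40.0862·0.776557·0.491389 = 26.389050
B₀ = V₀ − E₀ = 49.9449 − 26.389050 = 23.555850

B0=23.5558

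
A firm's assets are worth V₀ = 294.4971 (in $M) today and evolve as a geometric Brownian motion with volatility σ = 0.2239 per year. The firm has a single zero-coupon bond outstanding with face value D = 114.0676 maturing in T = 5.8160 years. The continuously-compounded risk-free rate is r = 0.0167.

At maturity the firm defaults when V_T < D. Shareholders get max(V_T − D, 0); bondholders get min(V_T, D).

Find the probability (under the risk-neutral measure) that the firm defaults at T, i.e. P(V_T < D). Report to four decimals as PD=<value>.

PD=0.0478

d₁ = [ln(V₀/D) + (r + σ²/2)T] / (σ√T)
   = [ln(294.4971/114.0676) + (0.0167 + 0.5·0.2239²)·5.8160] / (0.2239·√5.8160)
   = [0.948478 + 0.242909] / 0.539966 = 2.206411
d₂ = d₁ − σ√T = 2.206411 − 0.539966 = 1.666445
risk-neutral PD = N(−d₂) = N(-1.666445) = 0.047812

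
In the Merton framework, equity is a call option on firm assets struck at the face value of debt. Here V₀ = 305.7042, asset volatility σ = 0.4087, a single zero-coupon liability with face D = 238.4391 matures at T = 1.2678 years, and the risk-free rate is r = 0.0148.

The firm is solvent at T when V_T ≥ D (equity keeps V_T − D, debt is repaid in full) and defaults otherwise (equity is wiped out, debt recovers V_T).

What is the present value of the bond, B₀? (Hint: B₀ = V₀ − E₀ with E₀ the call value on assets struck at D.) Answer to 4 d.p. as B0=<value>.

d₁ = [ln(V₀/D) + (r + σ²/2)T] / (σ√T)
   = [ln(305.7042/238.4391) + (0.0148 + 0.5·0.4087²)·1.2678] / (0.4087·√1.2678)
   = [0.248504 + 0.124647] / 0.460182 = 0.810877
d₂ = d₁ − σ√T = 0.810877 − 0.460182 = 0.350695
N(d₁) = 0.791282,  N(d₂) = 0.637091,  e^(−rT) = 0.981411
E₀ = V₀·N(d₁) − D·e^(−rT)·N(d₂)
   = 305.7042·0.791282 − 238.4391·0.981411·0.637091 = 92.814449
B₀ = V₀ − E₀ = 305.7042 − 92.814449 = 212.889751

B0=212.8898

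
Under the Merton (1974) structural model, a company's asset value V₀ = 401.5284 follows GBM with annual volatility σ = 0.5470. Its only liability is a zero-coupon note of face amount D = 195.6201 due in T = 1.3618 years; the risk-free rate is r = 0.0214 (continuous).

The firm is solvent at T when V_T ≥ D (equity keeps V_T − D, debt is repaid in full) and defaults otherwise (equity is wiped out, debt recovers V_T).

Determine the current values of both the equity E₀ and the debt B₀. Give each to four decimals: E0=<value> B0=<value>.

d₁ = [ln(V₀/D) + (r + σ²/2)T] / (σ√T)
   = [ln(401.5284/195.6201) + (0.0214 + 0.5·0.5470²)·1.3618] / (0.5470·√1.3618)
   = [0.719104 + 0.232874] / 0.638328 = 1.491361
d₂ = d₁ − σ√T = 1.491361 − 0.638328 = 0.853033
N(d₁) = 0.932067,  N(d₂) = 0.803179,  e^(−rT) = 0.971278
E₀ = V₀·N(d₁) − D·e^(−rT)·N(d₂)
   = 401.5284·0.932067 − 195.6201·0.971278·0.803179 = 221.645916
B₀ = V₀ − E₀ = 401.5284 − 221.645916 = 179.882484

E0=221.6459 B0=179.8825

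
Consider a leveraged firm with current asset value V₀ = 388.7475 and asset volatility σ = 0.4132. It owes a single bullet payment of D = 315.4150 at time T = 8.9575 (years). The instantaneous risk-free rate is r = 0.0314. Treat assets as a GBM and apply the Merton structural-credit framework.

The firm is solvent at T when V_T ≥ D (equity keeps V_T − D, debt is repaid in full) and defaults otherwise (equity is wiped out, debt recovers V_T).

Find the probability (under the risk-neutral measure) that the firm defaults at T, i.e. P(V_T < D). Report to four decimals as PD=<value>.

d₁ = [ln(V₀/D) + (r + σ²/2)T] / (σ√T)
   = [ln(388.7475/315.4150) + (0.0314 + 0.5·0.4132²)·8.9575] / (0.4132·√8.9575)
   = [0.209041 + 1.045941] / 1.236670 = 1.014808
d₂ = d₁ − σ√T = 1.014808 − 1.236670 = -0.221862
risk-neutral PD = N(−d₂) = N(0.221862) = 0.587789

PD=0.5878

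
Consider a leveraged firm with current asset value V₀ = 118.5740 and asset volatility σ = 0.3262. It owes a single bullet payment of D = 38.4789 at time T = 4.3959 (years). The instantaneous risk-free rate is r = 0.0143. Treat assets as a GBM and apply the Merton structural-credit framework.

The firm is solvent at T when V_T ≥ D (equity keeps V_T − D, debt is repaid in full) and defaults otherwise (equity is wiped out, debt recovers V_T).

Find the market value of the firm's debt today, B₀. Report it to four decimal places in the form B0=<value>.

B0=35.4199

d₁ = [ln(V₀/D) + (r + σ²/2)T] / (σ√T)
   = [ln(118.5740/38.4789) + (0.0143 + 0.5·0.3262²)·4.3959] / (0.3262·√4.3959)
   = [1.125427 + 0.296737] / 0.683924 = 2.079419
d₂ = d₁ − σ√T = 2.079419 − 0.683924 = 1.395495
N(d₁) = 0.981211,  N(d₂) = 0.918567,  e^(−rT) = 0.939074
E₀ = V₀·N(d₁) − D·e^(−rT)·N(d₂)
   = 118.5740·0.981211 − 38.4789·0.939074·0.918567 = 83.154095
B₀ = V₀ − E₀ = 118.5740 − 83.154095 = 35.419905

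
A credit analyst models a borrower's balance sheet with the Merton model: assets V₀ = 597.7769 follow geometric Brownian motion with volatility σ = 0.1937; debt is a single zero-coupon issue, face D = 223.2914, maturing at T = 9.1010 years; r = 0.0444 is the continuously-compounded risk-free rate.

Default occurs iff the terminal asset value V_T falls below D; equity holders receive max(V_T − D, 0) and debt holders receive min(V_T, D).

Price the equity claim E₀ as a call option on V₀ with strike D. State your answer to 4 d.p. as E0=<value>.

E0=449.2017

d₁ = [ln(V₀/D) + (r + σ²/2)T] / (σ√T)
   = [ln(597.7769/223.2914) + (0.0444 + 0.5·0.1937²)·9.1010] / (0.1937·√9.1010)
   = [0.984740 + 0.574818] / 0.584352 = 2.668869
d₂ = d₁ − σ√T = 2.668869 − 0.584352 = 2.084518
N(d₁) = 0.996195,  N(d₂) = 0.981443,  e^(−rT) = 0.667588
E₀ = V₀·N(d₁) − D·e^(−rT)·N(d₂)
   = 597.7769·0.996195 − 223.2914·0.667588·0.981443 = 449.201701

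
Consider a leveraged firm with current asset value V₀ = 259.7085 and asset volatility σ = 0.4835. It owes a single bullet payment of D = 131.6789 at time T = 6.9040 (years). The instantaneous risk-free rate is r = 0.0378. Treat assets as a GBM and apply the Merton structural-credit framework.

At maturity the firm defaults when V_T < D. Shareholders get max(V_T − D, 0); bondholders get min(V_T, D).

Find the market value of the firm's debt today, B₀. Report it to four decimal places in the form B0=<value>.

d₁ = [ln(V₀/D) + (r + σ²/2)T] / (σ√T)
   = [ln(259.7085/131.6789) + (0.0378 + 0.5·0.4835²)·6.9040] / (0.4835·√6.9040)
   = [0.679193 + 1.067953] / 1.270419 = 1.375253
d₂ = d₁ − σ√T = 1.375253 − 1.270419 = 0.104834
N(d₁) = 0.915473,  N(d₂) = 0.541746,  e^(−rT) = 0.770303
E₀ = V₀·N(d₁) − D·e^(−rT)·N(d₂)
   = 259.7085·0.915473 − 131.6789·0.770303·0.541746 = 182.805469
B₀ = V₀ − E₀ = 259.7085 − 182.805469 = 76.903031

B0=76.9030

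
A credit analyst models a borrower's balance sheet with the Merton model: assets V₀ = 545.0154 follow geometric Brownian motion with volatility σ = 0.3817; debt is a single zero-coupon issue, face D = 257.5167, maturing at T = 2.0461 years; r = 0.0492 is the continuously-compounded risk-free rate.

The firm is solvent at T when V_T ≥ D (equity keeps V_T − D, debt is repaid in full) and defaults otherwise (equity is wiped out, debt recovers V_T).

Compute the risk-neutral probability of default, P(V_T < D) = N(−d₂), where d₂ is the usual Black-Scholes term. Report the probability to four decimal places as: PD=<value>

d₁ = [ln(V₀/D) + (r + σ²/2)T] / (σ√T)
   = [ln(545.0154/257.5167) + (0.0492 + 0.5·0.3817²)·2.0461] / (0.3817·√2.0461)
   = [0.749729 + 0.249721] / 0.545991 = 1.830526
d₂ = d₁ − σ√T = 1.830526 − 0.545991 = 1.284534
risk-neutral PD = N(−d₂) = N(-1.284534) = 0.099478

PD=0.0995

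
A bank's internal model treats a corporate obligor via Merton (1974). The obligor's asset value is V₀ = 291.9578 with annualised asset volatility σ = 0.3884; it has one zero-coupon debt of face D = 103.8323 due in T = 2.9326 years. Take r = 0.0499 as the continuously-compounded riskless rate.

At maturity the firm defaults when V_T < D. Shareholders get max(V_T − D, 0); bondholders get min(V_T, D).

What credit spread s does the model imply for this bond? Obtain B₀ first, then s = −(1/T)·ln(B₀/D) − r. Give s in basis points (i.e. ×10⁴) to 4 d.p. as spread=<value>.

d₁ = [ln(V₀/D) + (r + σ²/2)T] / (σ√T)
   = [ln(291.9578/103.8323) + (0.0499 + 0.5·0.3884²)·2.9326] / (0.3884·√2.9326)
   = [1.033832 + 0.367535] / 0.665129 = 2.106911
d₂ = d₁ − σ√T = 2.106911 − 0.665129 = 1.441783
N(d₁) = 0.982437,  N(d₂) = 0.925318,  e^(−rT) = 0.863867
E₀ = V₀·N(d₁) − D·e^(−rT)·N(d₂)
   = 291.9578·0.982437 − 103.8323·0.863867·0.925318 = 203.831738
B₀ = V₀ − E₀ = 291.9578 − 203.831738 = 88.126062
spread = −(1/T)·ln(B₀/D) − r = −(1/2.9326)·ln(88.126062/103.8323) − 0.0499 = 0.00602607
in basis points: 0.00602607 × 10⁴ = 60.2607 bp

spread=60.2607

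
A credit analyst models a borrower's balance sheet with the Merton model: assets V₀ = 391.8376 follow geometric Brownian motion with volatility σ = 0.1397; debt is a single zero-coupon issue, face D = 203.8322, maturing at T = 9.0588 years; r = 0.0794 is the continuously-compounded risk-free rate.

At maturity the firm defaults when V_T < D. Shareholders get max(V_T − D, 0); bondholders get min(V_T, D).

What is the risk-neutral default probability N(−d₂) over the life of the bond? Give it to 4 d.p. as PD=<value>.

PD=0.0011

d₁ = [ln(V₀/D) + (r + σ²/2)T] / (σ√T)
   = [ln(391.8376/203.8322) + (0.0794 + 0.5·0.1397²)·9.0588] / (0.1397·√9.0588)
   = [0.653550 + 0.807665] / 0.420467 = 3.475221
d₂ = d₁ − σ√T = 3.475221 − 0.420467 = 3.054754
risk-neutral PD = N(−d₂) = N(-3.054754) = 0.001126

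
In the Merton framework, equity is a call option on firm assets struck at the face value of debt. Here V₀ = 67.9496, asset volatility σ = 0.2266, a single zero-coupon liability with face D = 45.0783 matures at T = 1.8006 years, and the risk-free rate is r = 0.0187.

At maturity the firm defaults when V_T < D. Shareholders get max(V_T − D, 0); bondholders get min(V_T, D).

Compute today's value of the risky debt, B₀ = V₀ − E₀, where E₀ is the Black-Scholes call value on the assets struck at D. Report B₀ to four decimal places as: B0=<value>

B0=43.0596

d₁ = [ln(V₀/D) + (r + σ²/2)T] / (σ√T)
   = [ln(67.9496/45.0783) + (0.0187 + 0.5·0.2266²)·1.8006] / (0.2266·√1.8006)
   = [0.410365 + 0.079899] / 0.304066 = 1.612360
d₂ = d₁ − σ√T = 1.612360 − 0.304066 = 1.308294
N(d₁) = 0.946558,  N(d₂) = 0.904613,  e^(−rT) = 0.966889
E₀ = V₀·N(d₁) − D·e^(−rT)·N(d₂)
   = 67.9496·0.946558 − 45.0783·0.966889·0.904613 = 24.890029
B₀ = V₀ − E₀ = 67.9496 − 24.890029 = 43.059571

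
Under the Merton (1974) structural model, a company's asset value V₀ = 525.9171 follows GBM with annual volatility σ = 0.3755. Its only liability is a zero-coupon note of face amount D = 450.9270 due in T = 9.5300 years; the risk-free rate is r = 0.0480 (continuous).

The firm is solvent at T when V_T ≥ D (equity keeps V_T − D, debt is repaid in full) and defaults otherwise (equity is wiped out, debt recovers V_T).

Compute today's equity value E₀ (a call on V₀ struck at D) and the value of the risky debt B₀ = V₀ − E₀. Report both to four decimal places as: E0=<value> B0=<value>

E0=318.6106 B0=207.3065

d₁ = [ln(V₀/D) + (r + σ²/2)T] / (σ√T)
   = [ln(525.9171/450.9270) + (0.0480 + 0.5·0.3755²)·9.5300] / (0.3755·√9.5300)
   = [0.153838 + 1.129306] / 1.159195 = 1.106927
d₂ = d₁ − σ√T = 1.106927 − 1.159195 = -0.052267
N(d₁) = 0.865837,  N(d₂) = 0.479158,  e^(−rT) = 0.632902
E₀ = V₀·N(d₁) − D·e^(−rT)·N(d₂)
   = 525.9171·0.865837 − 450.9270·0.632902·0.479158 = 318.610602
B₀ = V₀ − E₀ = 525.9171 − 318.610602 = 207.306498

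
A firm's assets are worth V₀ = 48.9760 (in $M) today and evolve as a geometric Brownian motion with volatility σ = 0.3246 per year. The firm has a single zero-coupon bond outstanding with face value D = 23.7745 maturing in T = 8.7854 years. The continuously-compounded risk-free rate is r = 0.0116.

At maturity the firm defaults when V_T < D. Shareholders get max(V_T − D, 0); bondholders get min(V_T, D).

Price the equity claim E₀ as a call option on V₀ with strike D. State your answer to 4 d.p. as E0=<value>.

d₁ = [ln(V₀/D) + (r + σ²/2)T] / (σ√T)
   = [ln(48.9760/23.7745) + (0.0116 + 0.5·0.3246²)·8.7854] / (0.3246·√8.7854)
   = [0.722717 + 0.564748] / 0.962120 = 1.338154
d₂ = d₁ − σ√T = 1.338154 − 0.962120 = 0.376034
N(d₁) = 0.909577,  N(d₂) = 0.646554,  e^(−rT) = 0.903110
E₀ = V₀·N(d₁) − D·e^(−rT)·N(d₂)
   = 48.9760·0.909577 − 23.7745·0.903110·0.646554 = 30.665276

E0=30.6653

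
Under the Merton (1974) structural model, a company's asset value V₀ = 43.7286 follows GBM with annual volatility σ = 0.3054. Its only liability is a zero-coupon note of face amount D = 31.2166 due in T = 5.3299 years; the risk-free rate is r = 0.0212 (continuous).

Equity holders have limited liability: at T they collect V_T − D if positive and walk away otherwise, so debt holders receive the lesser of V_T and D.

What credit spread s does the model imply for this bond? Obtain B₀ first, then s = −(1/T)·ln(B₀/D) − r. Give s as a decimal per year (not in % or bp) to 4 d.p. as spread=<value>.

d₁ = [ln(V₀/D) + (r + σ²/2)T] / (σ√T)
   = [ln(43.7286/31.2166) + (0.0212 + 0.5·0.3054²)·5.3299] / (0.3054·√5.3299)
   = [0.337052 + 0.361552] / 0.705064 = 0.990837
d₂ = d₁ − σ√T = 0.990837 − 0.705064 = 0.285773
N(d₁) = 0.839118,  N(d₂) = 0.612474,  e^(−rT) = 0.893156
E₀ = V₀·N(d₁) − D·e^(−rT)·N(d₂)
   = 43.7286·0.839118 − 31.2166·0.893156·0.612474 = 19.616860
B₀ = V₀ − E₀ = 43.7286 − 19.616860 = 24.111740
spread = −(1/T)·ln(B₀/D) − r = −(1/5.3299)·ln(24.111740/31.2166) − 0.0212 = 0.02725328

spread=0.0273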